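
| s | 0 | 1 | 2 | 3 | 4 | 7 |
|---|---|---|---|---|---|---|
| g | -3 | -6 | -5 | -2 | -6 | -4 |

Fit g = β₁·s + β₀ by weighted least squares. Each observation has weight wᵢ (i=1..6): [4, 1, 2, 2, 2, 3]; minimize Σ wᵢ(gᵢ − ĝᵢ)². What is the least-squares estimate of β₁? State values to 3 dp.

β₁ = -0.109

The normal equations are: 206·β₁ + 40·β₀ = -170;  40·β₁ + 14·β₀ = -56.
Eliminating β₀: 14·(row 1) − 40·(row 2) gives 1284·β₁ = 14·(-170) − 40·(-56) = -140, so β₁ = -35/321.
Then β₀ = ((-56) − 40·(-35/321))/14 = -1184/321.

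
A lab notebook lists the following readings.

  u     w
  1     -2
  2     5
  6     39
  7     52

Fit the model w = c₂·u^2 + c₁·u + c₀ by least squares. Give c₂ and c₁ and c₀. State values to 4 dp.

From the data, Σu^2·u^2 = 3714, Σu^2·u = 568, Σu^2 = 90, Σu·u = 90, Σu = 16, Σ1 = 4.
Moment sums: Σu^2·w = 3970, Σu·w = 606, Σw = 94.
XᵀX·[c₂, c₁, c₀]ᵀ = Xᵀw becomes [[3714, 568, 90]; [568, 90, 16]; [90, 16, 4]]·[c₂, c₁, c₀]ᵀ = [3970, 606, 94]ᵀ.
Solving the 3×3 system (Gaussian elimination) gives c₂ = 3/5, c₁ = 263/65, c₀ = -402/65.

c₂ = 0.6000, c₁ = 4.0462, c₀ = -6.1846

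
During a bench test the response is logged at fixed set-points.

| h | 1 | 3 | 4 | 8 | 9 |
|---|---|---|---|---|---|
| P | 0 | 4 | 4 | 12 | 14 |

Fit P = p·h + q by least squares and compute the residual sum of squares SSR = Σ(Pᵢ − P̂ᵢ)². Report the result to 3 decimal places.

SSR = 1.670

Forming XᵀX = [[171, 25]; [25, 5]] and XᵀP = [250, 34]ᵀ gives XᵀX·[p, q]ᵀ = XᵀP.
det = 171·5 − 25² = 230.
p = (250·5 − 25·34)/230 = 40/23; q = (171·34 − 25·250)/230 = -218/115.
Residuals: 18/115, 78/115, -122/115, -2/115, 28/115; SSR = 192/115.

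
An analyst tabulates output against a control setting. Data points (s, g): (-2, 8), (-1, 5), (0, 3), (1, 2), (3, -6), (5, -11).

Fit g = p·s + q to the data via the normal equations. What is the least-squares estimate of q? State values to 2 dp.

q = 2.90

From the data, Σs·s = 40, Σs = 6, Σ1 = 6.
Right-hand side: Σs·g = -92, Σg = 1.
det = 40·6 − 6² = 204.
p = ((-92)·6 − 6·1)/204 = -93/34; q = (40·1 − 6·(-92))/204 = 148/51.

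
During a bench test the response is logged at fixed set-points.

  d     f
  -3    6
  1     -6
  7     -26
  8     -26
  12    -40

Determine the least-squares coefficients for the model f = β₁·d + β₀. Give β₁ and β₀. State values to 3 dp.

β₁ = -3.056, β₀ = -3.118

With design matrix A, AᵀA = [[267, 25]; [25, 5]] and Aᵀf = [-894, -92]ᵀ.
Eliminating β₀: 5·(row 1) − 25·(row 2) gives 710·β₁ = 5·(-894) − 25·(-92) = -2170, so β₁ = -217/71.
Then β₀ = ((-92) − 25·(-217/71))/5 = -1107/355.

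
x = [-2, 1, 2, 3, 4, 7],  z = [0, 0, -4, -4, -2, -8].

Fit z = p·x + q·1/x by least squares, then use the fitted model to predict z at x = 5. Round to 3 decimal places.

AᵀA·[p, q]ᵀ = Aᵀz reads: 83·p + 6·q = -84;  6·p + (11953/7056)·q = -209/42.
(Σx·x = 83, Σx·1/x = 6, Σ1/x·1/x = 11953/7056, Σx·z = -84, Σ1/x·z = -209/42.)
det = 83·(11953/7056) − 6² = 738083/7056.
p = ((-84)·(11953/7056) − 6·(-209/42))/(738083/7056) = -793380/738083; q = (83·(-209/42) − 6·(-84))/(738083/7056) = 641928/738083.
At x = 5: ẑ = (-793380/738083)·(5) + (641928/738083)·(1/5) = -19192572/3690415.

ẑ = -5.201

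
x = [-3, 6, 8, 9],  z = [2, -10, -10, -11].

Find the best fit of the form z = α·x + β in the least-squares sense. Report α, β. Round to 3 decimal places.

Forming MᵀM = [[190, 20]; [20, 4]] and Mᵀz = [-245, -29]ᵀ gives MᵀM·[α, β]ᵀ = Mᵀz.
Determinant 190·4 − 20² = 360.
α = ((-245)·4 − 20·(-29))/360 = -10/9; β = (190·(-29) − 20·(-245))/360 = -61/36.

α = -1.111, β = -1.694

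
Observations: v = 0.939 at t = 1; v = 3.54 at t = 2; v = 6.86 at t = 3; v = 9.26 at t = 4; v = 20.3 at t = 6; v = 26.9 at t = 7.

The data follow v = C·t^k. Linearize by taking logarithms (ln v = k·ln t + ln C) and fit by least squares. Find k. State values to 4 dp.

k = 1.6864

Linearized form: ln v = k·ln t + ln C. From the 6 transformed points,
Over the data: Σln t = 6.9157, Σ(ln t)² = 10.6062, Σln v = 11.6553, Σln t·ln v = 17.8778.
Normal system: [[10.6062, 6.9157]; [6.9157, 6]]·[k, ln C]ᵀ = [17.8778, 11.6553]ᵀ.
Slope k = (n·Σln t·ln v − Σln t·Σln v)/(n·Σ(ln t)² − (Σln t)²) = (6·17.8778 − 6.9157·11.6553)/15.8099 = 1.68639; ln C = (Σln v − k·Σln t)/n = -0.00122.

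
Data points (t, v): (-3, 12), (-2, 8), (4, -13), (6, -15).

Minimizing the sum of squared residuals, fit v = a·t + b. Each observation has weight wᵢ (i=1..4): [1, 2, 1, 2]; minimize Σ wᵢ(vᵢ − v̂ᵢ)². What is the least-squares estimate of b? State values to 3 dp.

b = 2.049

Sums needed: Σwᵢ·t·t = 105, Σwᵢ·t = 9, Σwᵢ·1 = 6.
For AᵀWv: Σwᵢ·t·v = -300, Σwᵢ·v = -15.
So AᵀWA·[a, b]ᵀ = AᵀWv: [[105, 9]; [9, 6]]·[a, b]ᵀ = [-300, -15]ᵀ.
det = 105·6 − 9² = 549.
a = ((-300)·6 − 9·(-15))/549 = -185/61; b = (105·(-15) − 9·(-300))/549 = 125/61.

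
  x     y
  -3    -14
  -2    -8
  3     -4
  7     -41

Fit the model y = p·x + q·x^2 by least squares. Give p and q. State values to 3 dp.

The normal equations are: 71·p + 335·q = -241;  335·p + 2579·q = -2203.
det = 71·2579 − 335² = 70884.
p = ((-241)·2579 − 335·(-2203))/70884 = 19411/11814; q = (71·(-2203) − 335·(-241))/70884 = -12613/11814.

p = 1.643, q = -1.068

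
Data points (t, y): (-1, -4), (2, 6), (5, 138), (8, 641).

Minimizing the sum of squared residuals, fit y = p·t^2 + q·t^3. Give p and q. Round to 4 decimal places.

From the data, Σt^2·t^2 = 4738, Σt^2·t^3 = 35924, Σt^3·t^3 = 277834.
Right-hand side: Σt^2·y = 44494, Σt^3·y = 345494.
Δ = 4738·277834 − 35924² = 25843716.
p = (44494·277834 − 35924·345494)/25843716 = -1377235/717881; q = (4738·345494 − 35924·44494)/25843716 = 1070781/717881.

p = -1.9185, q = 1.4916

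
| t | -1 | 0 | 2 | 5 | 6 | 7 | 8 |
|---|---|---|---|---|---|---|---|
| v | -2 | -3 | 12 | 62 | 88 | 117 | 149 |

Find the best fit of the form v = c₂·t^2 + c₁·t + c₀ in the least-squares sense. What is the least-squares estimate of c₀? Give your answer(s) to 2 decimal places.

With design matrix X, XᵀX = [[8435, 1203, 179]; [1203, 179, 27]; [179, 27, 7]] and Xᵀv = [20033, 2875, 423]ᵀ.
Inverting the 3×3 Gram matrix, [c₂, c₁, c₀]ᵀ = [45989/22792, 63689/22792, -2017/1036]ᵀ.

c₀ = -1.95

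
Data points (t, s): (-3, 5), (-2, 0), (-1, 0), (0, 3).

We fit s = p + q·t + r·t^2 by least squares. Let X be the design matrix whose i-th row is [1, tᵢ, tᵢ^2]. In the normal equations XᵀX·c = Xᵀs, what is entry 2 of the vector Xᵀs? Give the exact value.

-15

Entry 2 ↔ basis t, so (Xᵀs)_{2} = Σᵢ (t)·sᵢ = (-3)·(5) + (-2)·(0) + (-1)·(0) + (0)·(3) = -15.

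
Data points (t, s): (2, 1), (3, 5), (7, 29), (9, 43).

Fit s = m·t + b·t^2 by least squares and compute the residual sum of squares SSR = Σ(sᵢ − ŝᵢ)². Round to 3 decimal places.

SSR = 7.556

XᵀX·[m, b]ᵀ = Xᵀs reads: 143·m + 1107·b = 607;  1107·m + 9059·b = 4953.
Eliminating b: 9059·(row 1) − 1107·(row 2) gives 69988·m = 9059·607 − 1107·4953 = 15842, so m = 7921/34994.
Then b = (4953 − 1107·(7921/34994))/9059 = 18165/34994.
Residuals: -26754/17497, -6139/17497, 34647/17497, -18956/17497; SSR = 132206/17497.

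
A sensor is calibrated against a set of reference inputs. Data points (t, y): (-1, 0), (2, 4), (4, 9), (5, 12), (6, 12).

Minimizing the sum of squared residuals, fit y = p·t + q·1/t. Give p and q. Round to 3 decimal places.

p = 2.264, q = -1.936

Setting ∂/∂p … = 0 gives: 82·p + 5·q = 176;  5·p + (4969/3600)·q = 173/20.
Eliminating q: (4969/3600)·(row 1) − 5·(row 2) gives (158729/1800)·p = (4969/3600)·176 − 5·(173/20) = 179711/900, so p = 359422/158729.
Then q = ((173/20) − 5·(359422/158729))/(4969/3600) = -307260/158729.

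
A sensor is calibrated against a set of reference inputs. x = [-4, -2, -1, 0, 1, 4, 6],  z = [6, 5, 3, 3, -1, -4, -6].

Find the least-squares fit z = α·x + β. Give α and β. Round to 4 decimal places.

α = -1.3028, β = 1.6016

Forming MᵀM = [[74, 4]; [4, 7]] and Mᵀz = [-90, 6]ᵀ gives MᵀM·[α, β]ᵀ = Mᵀz.
Eliminating β: 7·(row 1) − 4·(row 2) gives 502·α = 7·(-90) − 4·6 = -654, so α = -327/251.
Then β = (6 − 4·(-327/251))/7 = 402/251.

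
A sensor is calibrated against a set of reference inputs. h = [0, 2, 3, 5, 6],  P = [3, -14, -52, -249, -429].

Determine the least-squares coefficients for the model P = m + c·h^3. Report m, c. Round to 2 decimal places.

m = 2.17, c = -2.00

From the data, Σ1 = 5, Σh^3 = 376, Σh^3·h^3 = 63074.
Right-hand side: ΣP = -741, Σh^3·P = -125305.
Determinant 5·63074 − 376² = 173994.
m = ((-741)·63074 − 376·(-125305))/173994 = 4009/1851; c = (5·(-125305) − 376·(-741))/173994 = -347909/173994.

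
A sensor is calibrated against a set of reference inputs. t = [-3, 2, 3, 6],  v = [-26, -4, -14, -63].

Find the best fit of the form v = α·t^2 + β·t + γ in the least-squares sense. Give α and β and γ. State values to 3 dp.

XᵀX·[α, β, γ]ᵀ = Xᵀv reads: 1474·α + 224·β + 58·γ = -2644;  224·α + 58·β + 8·γ = -350;  58·α + 8·β + 4·γ = -107.
(Σt^2·t^2 = 1474, Σt^2·t = 224, Σt^2 = 58, Σt·t = 58, Σt = 8, Σ1 = 4, Σt^2·v = -2644, Σt·v = -350, Σv = -107.)
Inverting the 3×3 Gram matrix, [α, β, γ]ᵀ = [-10399/4974, 5317/2487, -1179/1658]ᵀ.

α = -2.091, β = 2.138, γ = -0.711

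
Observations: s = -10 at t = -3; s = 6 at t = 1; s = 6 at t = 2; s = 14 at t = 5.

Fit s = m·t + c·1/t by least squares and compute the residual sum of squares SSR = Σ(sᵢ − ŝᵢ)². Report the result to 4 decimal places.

SSR = 1.7040

Entries of AᵀA: Σt·t = 39, Σt·1/t = 4, Σ1/t·1/t = 1261/900.
For Aᵀs: Σt·s = 118, Σ1/t·s = 227/15.
AᵀA·[m, c]ᵀ = Aᵀs becomes [[39, 4]; [4, 1261/900]]·[m, c]ᵀ = [118, 227/15]ᵀ.
Determinant 39·(1261/900) − 4² = 11593/300.
m = (118·(1261/900) − 4·(227/15))/(11593/300) = 94318/34779; c = (39·(227/15) − 4·118)/(11593/300) = 35460/11593.
Residuals: -9792/11593, 7976/34779, -33152/34779, -5960/34779; SSR = 59264/34779.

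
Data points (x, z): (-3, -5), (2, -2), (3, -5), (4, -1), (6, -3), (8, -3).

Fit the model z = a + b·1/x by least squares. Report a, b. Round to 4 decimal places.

a = -3.6795, b = 2.9541

The normal system MᵀM·[a, b]ᵀ = Mᵀz is [[6, 25/24]; [25/24, 37/64]]·[a, b]ᵀ = [-19, -17/8]ᵀ.
Eliminating b: (37/64)·(row 1) − (25/24)·(row 2) gives (1373/576)·a = (37/64)·(-19) − (25/24)·(-17/8) = -421/48, so a = -5052/1373.
Then b = ((-17/8) − (25/24)·(-5052/1373))/(37/64) = 4056/1373.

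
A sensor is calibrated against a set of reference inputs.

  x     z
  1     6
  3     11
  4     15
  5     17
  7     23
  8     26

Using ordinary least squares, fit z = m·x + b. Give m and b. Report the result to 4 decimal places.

m = 2.8700, b = 2.9400

AᵀA·[m, b]ᵀ = Aᵀz reads: 164·m + 28·b = 553;  28·m + 6·b = 98.
(Σx·x = 164, Σx = 28, Σ1 = 6, Σx·z = 553, Σz = 98.)
det = 164·6 − 28² = 200.
m = (553·6 − 28·98)/200 = 287/100; b = (164·98 − 28·553)/200 = 147/50.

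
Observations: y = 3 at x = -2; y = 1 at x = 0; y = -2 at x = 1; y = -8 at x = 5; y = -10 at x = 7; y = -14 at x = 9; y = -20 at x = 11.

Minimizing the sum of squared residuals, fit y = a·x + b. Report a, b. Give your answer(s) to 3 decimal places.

The normal system MᵀM·[a, b]ᵀ = Mᵀy is [[281, 31]; [31, 7]]·[a, b]ᵀ = [-464, -50]ᵀ.
Eliminating b: 7·(row 1) − 31·(row 2) gives 1006·a = 7·(-464) − 31·(-50) = -1698, so a = -849/503.
Then b = ((-50) − 31·(-849/503))/7 = 167/503.

a = -1.688, b = 0.332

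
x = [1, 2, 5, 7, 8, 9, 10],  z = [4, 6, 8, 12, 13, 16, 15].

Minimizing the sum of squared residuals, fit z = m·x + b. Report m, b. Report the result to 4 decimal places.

m = 1.3056, b = 2.7381

Setting ∂/∂m … = 0 gives: 324·m + 42·b = 538;  42·m + 7·b = 74.
(Σx·x = 324, Σx = 42, Σ1 = 7, Σx·z = 538, Σz = 74.)
Eliminating b: 7·(row 1) − 42·(row 2) gives 504·m = 7·538 − 42·74 = 658, so m = 47/36.
Then b = (74 − 42·(47/36))/7 = 115/42.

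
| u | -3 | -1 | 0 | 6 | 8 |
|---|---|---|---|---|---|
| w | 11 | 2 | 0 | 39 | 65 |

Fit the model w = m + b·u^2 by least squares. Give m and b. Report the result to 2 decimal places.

Entries of XᵀX: Σ1 = 5, Σu^2 = 110, Σu^2·u^2 = 5474.
Right-hand side: Σw = 117, Σu^2·w = 5665.
Eliminating b: 5474·(row 1) − 110·(row 2) gives 15270·m = 5474·117 − 110·5665 = 17308, so m = 8654/7635.
Then b = (5665 − 110·(8654/7635))/5474 = 3091/3054.

m = 1.13, b = 1.01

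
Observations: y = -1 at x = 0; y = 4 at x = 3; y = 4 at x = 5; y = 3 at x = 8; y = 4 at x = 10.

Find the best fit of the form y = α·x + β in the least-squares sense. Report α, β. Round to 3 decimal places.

α = 0.369, β = 0.879

With design matrix A, AᵀA = [[198, 26]; [26, 5]] and Aᵀy = [96, 14]ᵀ.
Determinant 198·5 − 26² = 314.
α = (96·5 − 26·14)/314 = 58/157; β = (198·14 − 26·96)/314 = 138/157.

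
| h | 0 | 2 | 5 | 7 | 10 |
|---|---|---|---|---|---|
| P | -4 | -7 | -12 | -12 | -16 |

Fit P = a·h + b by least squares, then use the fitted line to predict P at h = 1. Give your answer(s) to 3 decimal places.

The normal system AᵀA·[a, b]ᵀ = AᵀP is [[178, 24]; [24, 5]]·[a, b]ᵀ = [-318, -51]ᵀ.
det = 178·5 − 24² = 314.
a = ((-318)·5 − 24·(-51))/314 = -183/157; b = (178·(-51) − 24·(-318))/314 = -723/157.
At h = 1: P̂ = (-183/157)·(1) + (-723/157)·(1) = -906/157.

P̂ = -5.771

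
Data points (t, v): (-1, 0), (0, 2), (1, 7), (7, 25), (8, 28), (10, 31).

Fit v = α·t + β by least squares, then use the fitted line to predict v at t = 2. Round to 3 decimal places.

v̂ = 9.078

Entries of AᵀA: Σt·t = 215, Σt = 25, Σ1 = 6.
Moment sums: Σt·v = 716, Σv = 93.
Determinant 215·6 − 25² = 665.
α = (716·6 − 25·93)/665 = 1971/665; β = (215·93 − 25·716)/665 = 419/133.
At t = 2: v̂ = (1971/665)·(2) + (419/133)·(1) = 6037/665.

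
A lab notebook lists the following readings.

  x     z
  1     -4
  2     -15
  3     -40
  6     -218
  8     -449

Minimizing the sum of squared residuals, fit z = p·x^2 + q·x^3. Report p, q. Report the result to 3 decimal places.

The normal equations are: 5490·p + 40820·q = -37008;  40820·p + 309594·q = -278180.
Eliminating q: 309594·(row 1) − 40820·(row 2) gives 33398660·p = 309594·(-37008) − 40820·(-278180) = -102147152, so p = -25536788/8349665.
Then q = ((-278180) − 40820·(-25536788/8349665))/309594 = -827082/1669933.

p = -3.058, q = -0.495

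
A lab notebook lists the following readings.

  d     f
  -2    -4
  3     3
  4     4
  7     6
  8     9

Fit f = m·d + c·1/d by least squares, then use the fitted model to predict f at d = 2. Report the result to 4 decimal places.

From the data, Σd·d = 142, Σd·1/d = 5, Σ1/d·1/d = 12973/28224.
Moment sums: Σd·f = 147, Σ1/d·f = 335/56.
Determinant 142·(12973/28224) − 5² = 568283/14112.
m = (147·(12973/28224) − 5·(335/56))/(568283/14112) = 1062831/1136566; c = (142·(335/56) − 5·147)/(568283/14112) = 1615320/568283.
At d = 2: f̂ = (1062831/1136566)·(2) + (1615320/568283)·(1/2) = 1870491/568283.

f̂ = 3.2915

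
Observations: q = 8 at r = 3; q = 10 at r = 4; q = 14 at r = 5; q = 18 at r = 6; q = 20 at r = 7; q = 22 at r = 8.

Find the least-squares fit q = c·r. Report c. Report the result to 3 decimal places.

Normal-equation sums: Σr·r = 199.
Moment sums: Σr·q = 558.
Normal equations: [[199]]·[c]ᵀ = [558]ᵀ.
Hence c = 558 / 199 ≈ 2.80402.

c = 2.804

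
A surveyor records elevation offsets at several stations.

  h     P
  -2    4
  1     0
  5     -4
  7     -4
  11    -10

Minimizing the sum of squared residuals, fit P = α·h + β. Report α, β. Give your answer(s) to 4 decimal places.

α = -1.0116, β = 1.6512

The normal equations are: 200·α + 22·β = -166;  22·α + 5·β = -14.
det = 200·5 − 22² = 516.
α = ((-166)·5 − 22·(-14))/516 = -87/86; β = (200·(-14) − 22·(-166))/516 = 71/43.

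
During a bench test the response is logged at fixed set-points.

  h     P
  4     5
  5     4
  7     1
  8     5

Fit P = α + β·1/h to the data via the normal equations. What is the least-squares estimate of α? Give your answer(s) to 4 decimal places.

α = 1.4216

Setting ∂/∂α … = 0 gives: 4·α + (201/280)·β = 15;  (201/280)·α + (10861/78400)·β = 789/280.
(Σ1 = 4, Σ1/h = 201/280, Σ1/h·1/h = 10861/78400, ΣP = 15, Σ1/h·P = 789/280.)
Δ = 4·(10861/78400) − (201/280)² = 3043/78400.
α = (15·(10861/78400) − (201/280)·(789/280))/(3043/78400) = 4326/3043; β = (4·(789/280) − (201/280)·15)/(3043/78400) = 39480/3043.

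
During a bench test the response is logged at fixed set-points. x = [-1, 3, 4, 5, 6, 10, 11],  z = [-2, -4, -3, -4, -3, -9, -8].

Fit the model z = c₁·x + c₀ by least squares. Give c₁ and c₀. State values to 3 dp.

c₁ = -0.579, c₀ = -1.573

With design matrix M, MᵀM = [[308, 38]; [38, 7]] and Mᵀz = [-238, -33]ᵀ.
det = 308·7 − 38² = 712.
c₁ = ((-238)·7 − 38·(-33))/712 = -103/178; c₀ = (308·(-33) − 38·(-238))/712 = -140/89.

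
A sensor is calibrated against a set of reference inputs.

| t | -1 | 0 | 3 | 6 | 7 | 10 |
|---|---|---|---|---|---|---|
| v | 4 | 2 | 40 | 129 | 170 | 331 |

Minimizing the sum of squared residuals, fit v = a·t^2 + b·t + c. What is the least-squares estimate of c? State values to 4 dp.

The normal equations are: 13779·a + 1585·b + 195·c = 46438;  1585·a + 195·b + 25·c = 5390;  195·a + 25·b + 6·c = 676.
(Σt^2·t^2 = 13779, Σt^2·t = 1585, Σt^2 = 195, Σt·t = 195, Σt = 25, Σ1 = 6, Σt^2·v = 46438, Σt·v = 5390, Σv = 676.)
Solving the 3×3 system (Gaussian elimination) gives a = 23461/7918, b = 24793/7918, c = 13154/3959.

c = 3.3226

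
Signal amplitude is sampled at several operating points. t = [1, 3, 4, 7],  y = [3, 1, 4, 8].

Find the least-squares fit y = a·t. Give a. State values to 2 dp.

The normal equations are: 75·a = 78.
(Σt·t = 75, Σt·y = 78.)
Hence a = 78 / 75 ≈ 1.04.

a = 1.04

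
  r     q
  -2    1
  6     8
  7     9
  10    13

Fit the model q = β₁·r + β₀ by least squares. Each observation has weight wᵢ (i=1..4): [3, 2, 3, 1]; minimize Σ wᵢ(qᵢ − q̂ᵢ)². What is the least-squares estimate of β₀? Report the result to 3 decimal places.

β₀ = 2.730

Compute the Gram sums: Σwᵢ·r·r = 331, Σwᵢ·r = 37, Σwᵢ·1 = 9.
Moment sums: Σwᵢ·r·q = 409, Σwᵢ·q = 59.
Normal equations: [[331, 37]; [37, 9]]·[β₁, β₀]ᵀ = [409, 59]ᵀ.
Δ = 331·9 − 37² = 1610.
β₁ = (409·9 − 37·59)/1610 = 107/115; β₀ = (331·59 − 37·409)/1610 = 314/115.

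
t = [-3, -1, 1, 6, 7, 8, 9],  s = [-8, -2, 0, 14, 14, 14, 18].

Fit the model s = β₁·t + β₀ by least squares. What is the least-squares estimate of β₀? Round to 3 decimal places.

Entries of AᵀA: Σt·t = 241, Σt = 27, Σ1 = 7.
And Σt·s = 482, Σs = 50.
det = 241·7 − 27² = 958.
β₁ = (482·7 − 27·50)/958 = 1012/479; β₀ = (241·50 − 27·482)/958 = -482/479.

β₀ = -1.006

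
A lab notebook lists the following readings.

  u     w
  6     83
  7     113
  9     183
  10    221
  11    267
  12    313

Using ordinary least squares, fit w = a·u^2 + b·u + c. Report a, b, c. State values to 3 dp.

With design matrix A, AᵀA = [[55635, 5347, 531]; [5347, 531, 55]; [531, 55, 6]] and Aᵀw = [122827, 11839, 1180]ᵀ.
Inverting the 3×3 Gram matrix, [a, b, c]ᵀ = [123/70, 67/10, -709/35]ᵀ.

a = 1.757, b = 6.700, c = -20.257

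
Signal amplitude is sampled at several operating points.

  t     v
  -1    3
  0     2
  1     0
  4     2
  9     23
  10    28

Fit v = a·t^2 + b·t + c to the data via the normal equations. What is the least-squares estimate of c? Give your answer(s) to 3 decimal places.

c = 1.365

Setting ∂/∂a … = 0 gives: 16819·a + 1793·b + 199·c = 4698;  1793·a + 199·b + 23·c = 492;  199·a + 23·b + 6·c = 58.
(Σt^2·t^2 = 16819, Σt^2·t = 1793, Σt^2 = 199, Σt·t = 199, Σt = 23, Σ1 = 6, Σt^2·v = 4698, Σt·v = 492, Σv = 58.)
Row-reducing yields a = 4241/10192, b = -14621/10192, c = 535/392.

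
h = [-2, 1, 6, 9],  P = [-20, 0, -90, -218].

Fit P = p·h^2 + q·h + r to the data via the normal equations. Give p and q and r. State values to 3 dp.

Compute the Gram sums: Σh^2·h^2 = 7874, Σh^2·h = 938, Σh^2 = 122, Σh·h = 122, Σh = 14, Σ1 = 4.
For AᵀP: Σh^2·P = -20978, Σh·P = -2462, ΣP = -328.
Normal equations: [[7874, 938, 122]; [938, 122, 14]; [122, 14, 4]]·[p, q, r]ᵀ = [-20978, -2462, -328]ᵀ.
Inverting the 3×3 Gram matrix, [p, q, r]ᵀ = [-37/12, 43/12, -1/2]ᵀ.

p = -3.083, q = 3.583, r = -0.500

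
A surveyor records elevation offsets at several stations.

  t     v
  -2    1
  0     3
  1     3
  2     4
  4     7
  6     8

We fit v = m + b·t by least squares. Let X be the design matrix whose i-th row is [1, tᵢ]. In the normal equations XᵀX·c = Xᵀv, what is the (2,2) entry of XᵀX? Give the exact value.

Row 2 ↔ basis t, column 2 ↔ basis t, so (XᵀX)_{2,2} = Σᵢ (t)·(t) = (-2)·(-2) + (0)·(0) + (1)·(1) + (2)·(2) + (4)·(4) + (6)·(6) = 61.

61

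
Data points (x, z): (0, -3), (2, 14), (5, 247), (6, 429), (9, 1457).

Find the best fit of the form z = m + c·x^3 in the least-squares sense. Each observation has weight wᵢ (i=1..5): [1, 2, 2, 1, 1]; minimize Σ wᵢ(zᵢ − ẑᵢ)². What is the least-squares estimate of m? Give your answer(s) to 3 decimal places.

With design matrix M, MᵀWM = [[7, 1211]; [1211, 609475]] and MᵀWz = [2405, 1216791]ᵀ.
Eliminating c: 609475·(row 1) − 1211·(row 2) gives 2799804·m = 609475·2405 − 1211·1216791 = -7746526, so m = -3873263/1399902.
Then c = (1216791 − 1211·(-3873263/1399902))/609475 = 400363/199986.

m = -2.767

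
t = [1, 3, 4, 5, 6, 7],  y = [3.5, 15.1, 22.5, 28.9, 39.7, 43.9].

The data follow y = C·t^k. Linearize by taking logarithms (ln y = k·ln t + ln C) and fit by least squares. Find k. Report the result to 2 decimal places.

Taking logs, ln y = k·ln t + ln C, so regress ln y on ln t.
Σln t = 7.8320, Σ(ln t)² = 12.7160, Σln y = 17.9081, Σln t·ln y = 26.6679.
Equations: 12.7160·k + 7.8320·ln C = 26.6679;  7.8320·k + 6·ln C = 17.9081.
Δ = 12.7160·6 − (7.8320)² = 14.9557; k = (26.6679·6 − 7.8320·17.9081)/14.9557 = 1.32064, ln C = (12.7160·17.9081 − 7.8320·26.6679)/14.9557 = 1.26080.

k = 1.32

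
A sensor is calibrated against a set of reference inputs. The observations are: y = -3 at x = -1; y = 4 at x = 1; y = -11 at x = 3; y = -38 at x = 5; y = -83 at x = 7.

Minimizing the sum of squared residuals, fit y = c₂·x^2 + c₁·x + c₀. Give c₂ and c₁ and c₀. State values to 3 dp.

c₂ = -2.071, c₁ = 2.329, c₀ = 2.029

Compute the Gram sums: Σx^2·x^2 = 3109, Σx^2·x = 495, Σx^2 = 85, Σx·x = 85, Σx = 15, Σ1 = 5.
And Σx^2·y = -5115, Σx·y = -797, Σy = -131.
AᵀA·[c₂, c₁, c₀]ᵀ = Aᵀy becomes [[3109, 495, 85]; [495, 85, 15]; [85, 15, 5]]·[c₂, c₁, c₀]ᵀ = [-5115, -797, -131]ᵀ.
Solving the 3×3 system (Gaussian elimination) gives c₂ = -29/14, c₁ = 163/70, c₀ = 71/35.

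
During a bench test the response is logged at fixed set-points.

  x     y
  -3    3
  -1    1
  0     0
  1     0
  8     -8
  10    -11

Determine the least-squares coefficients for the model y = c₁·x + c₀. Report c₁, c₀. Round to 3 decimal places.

With design matrix A, AᵀA = [[175, 15]; [15, 6]] and Aᵀy = [-184, -15]ᵀ.
Determinant 175·6 − 15² = 825.
c₁ = ((-184)·6 − 15·(-15))/825 = -293/275; c₀ = (175·(-15) − 15·(-184))/825 = 9/55.

c₁ = -1.065, c₀ = 0.164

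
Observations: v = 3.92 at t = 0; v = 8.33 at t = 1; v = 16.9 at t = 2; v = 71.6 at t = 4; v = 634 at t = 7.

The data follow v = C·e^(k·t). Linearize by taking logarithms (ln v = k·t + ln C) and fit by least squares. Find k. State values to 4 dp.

Taking logs, ln v = k·t + ln C, so regress ln v on t.
Over the data: Σt = 14.0000, Σ(t)² = 70.0000, Σln v = 17.0364, Σt·ln v = 70.0232.
Normal system: [[70.0000, 14.0000]; [14.0000, 5]]·[k, ln C]ᵀ = [70.0232, 17.0364]ᵀ.
Slope k = (n·Σt·ln v − Σt·Σln v)/(n·Σ(t)² − (Σt)²) = (5·70.0232 − 14.0000·17.0364)/154.0000 = 0.72472; ln C = (Σln v − k·Σt)/n = 1.37808.

k = 0.7247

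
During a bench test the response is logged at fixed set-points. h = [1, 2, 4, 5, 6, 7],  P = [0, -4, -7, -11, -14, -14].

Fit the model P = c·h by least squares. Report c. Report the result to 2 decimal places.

c = -2.08

Sums needed: Σh·h = 131.
Moment sums: Σh·P = -273.
So XᵀX·[c]ᵀ = XᵀP: [[131]]·[c]ᵀ = [-273]ᵀ.
Hence c = -273 / 131 ≈ -2.08397.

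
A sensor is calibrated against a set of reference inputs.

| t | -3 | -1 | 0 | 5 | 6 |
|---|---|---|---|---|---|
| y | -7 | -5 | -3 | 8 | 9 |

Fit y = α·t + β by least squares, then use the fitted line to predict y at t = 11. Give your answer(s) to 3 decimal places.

Setting ∂/∂α … = 0 gives: 71·α + 7·β = 120;  7·α + 5·β = 2.
(Σt·t = 71, Σt = 7, Σ1 = 5, Σt·y = 120, Σy = 2.)
Determinant 71·5 − 7² = 306.
α = (120·5 − 7·2)/306 = 293/153; β = (71·2 − 7·120)/306 = -349/153.
At t = 11: ŷ = (293/153)·(11) + (-349/153)·(1) = 958/51.

ŷ = 18.784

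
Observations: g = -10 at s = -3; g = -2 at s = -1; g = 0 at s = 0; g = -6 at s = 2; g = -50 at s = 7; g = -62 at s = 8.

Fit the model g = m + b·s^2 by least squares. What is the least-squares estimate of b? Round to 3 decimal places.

b = -0.968

Entries of MᵀM: Σ1 = 6, Σs^2 = 127, Σs^2·s^2 = 6595.
Right-hand side: Σg = -130, Σs^2·g = -6534.
Normal equations: [[6, 127]; [127, 6595]]·[m, b]ᵀ = [-130, -6534]ᵀ.
Determinant 6·6595 − 127² = 23441.
m = ((-130)·6595 − 127·(-6534))/23441 = -27532/23441; b = (6·(-6534) − 127·(-130))/23441 = -22694/23441.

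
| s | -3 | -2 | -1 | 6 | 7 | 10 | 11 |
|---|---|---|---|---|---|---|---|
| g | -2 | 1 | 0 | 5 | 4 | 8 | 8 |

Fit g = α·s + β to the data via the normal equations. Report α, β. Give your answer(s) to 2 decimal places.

Compute the Gram sums: Σs·s = 320, Σs = 28, Σ1 = 7.
Right-hand side: Σs·g = 230, Σg = 24.
Normal equations: [[320, 28]; [28, 7]]·[α, β]ᵀ = [230, 24]ᵀ.
Determinant 320·7 − 28² = 1456.
α = (230·7 − 28·24)/1456 = 67/104; β = (320·24 − 28·230)/1456 = 155/182.

α = 0.64, β = 0.85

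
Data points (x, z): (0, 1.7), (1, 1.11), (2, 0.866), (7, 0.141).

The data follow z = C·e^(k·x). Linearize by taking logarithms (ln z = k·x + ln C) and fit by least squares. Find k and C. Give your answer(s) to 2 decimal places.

Linearized form: ln z = k·x + ln C. From the 4 transformed points,
Over the data: Σx = 10.0000, Σ(x)² = 54.0000, Σln z = -1.4679, Σx·ln z = -13.8963.
Normal system: [[54.0000, 10.0000]; [10.0000, 4]]·[k, ln C]ᵀ = [-13.8963, -1.4679]ᵀ.
Slope k = (n·Σx·ln z − Σx·Σln z)/(n·Σ(x)² − (Σx)²) = (4·-13.8963 − 10.0000·-1.4679)/116.0000 = -0.35264; ln C = (Σln z − k·Σx)/n = 0.51464, so C = exp(0.51464) = 1.67303.

k = -0.35, C = 1.67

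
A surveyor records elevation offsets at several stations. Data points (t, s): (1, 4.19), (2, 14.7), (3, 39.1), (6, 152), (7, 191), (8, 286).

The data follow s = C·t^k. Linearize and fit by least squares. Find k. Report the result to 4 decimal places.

Linearized form: ln s = k·ln t + ln C. From the 6 transformed points,
Σln t = 7.6089, Σ(ln t)² = 13.0084, Σln s = 23.7188, Σln t·ln s = 36.8741.
Equations: 13.0084·k + 7.6089·ln C = 36.8741;  7.6089·k + 6·ln C = 23.7188.
Δ = 13.0084·6 − (7.6089)² = 20.1558; k = (36.8741·6 − 7.6089·23.7188)/20.1558 = 2.02279, ln C = (13.0084·23.7188 − 7.6089·36.8741)/20.1558 = 1.38794.

k = 2.0228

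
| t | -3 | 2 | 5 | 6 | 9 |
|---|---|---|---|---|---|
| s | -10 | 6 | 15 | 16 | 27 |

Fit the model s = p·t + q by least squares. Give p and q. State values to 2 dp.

p = 3.03, q = -0.71

Entries of MᵀM: Σt·t = 155, Σt = 19, Σ1 = 5.
And Σt·s = 456, Σs = 54.
So MᵀM·[p, q]ᵀ = Mᵀs: [[155, 19]; [19, 5]]·[p, q]ᵀ = [456, 54]ᵀ.
Determinant 155·5 − 19² = 414.
p = (456·5 − 19·54)/414 = 209/69; q = (155·54 − 19·456)/414 = -49/69.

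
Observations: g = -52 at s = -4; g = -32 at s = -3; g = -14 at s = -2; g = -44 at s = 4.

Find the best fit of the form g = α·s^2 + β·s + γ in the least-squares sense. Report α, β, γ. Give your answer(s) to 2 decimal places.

With design matrix A, AᵀA = [[609, -35, 45]; [-35, 45, -5]; [45, -5, 4]] and Aᵀg = [-1880, 156, -142]ᵀ.
Inverting the 3×3 Gram matrix, [α, β, γ]ᵀ = [-1049/353, 1897/1765, -256/353]ᵀ.

α = -2.97, β = 1.07, γ = -0.73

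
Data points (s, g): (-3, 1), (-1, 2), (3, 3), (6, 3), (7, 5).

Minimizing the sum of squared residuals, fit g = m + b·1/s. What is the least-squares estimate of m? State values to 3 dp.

Entries of XᵀX: Σ1 = 5, Σ1/s = -29/42, Σ1/s·1/s = 249/196.
Moment sums: Σg = 14, Σ1/s·g = -5/42.
So XᵀX·[m, b]ᵀ = Xᵀg: [[5, -29/42]; [-29/42, 249/196]]·[m, b]ᵀ = [14, -5/42]ᵀ.
Δ = 5·(249/196) − (-29/42)² = 2591/441.
m = (14·(249/196) − (-29/42)·(-5/42))/(2591/441) = 31229/10364; b = (5·(-5/42) − (-29/42)·14)/(2591/441) = 8001/5182.

m = 3.013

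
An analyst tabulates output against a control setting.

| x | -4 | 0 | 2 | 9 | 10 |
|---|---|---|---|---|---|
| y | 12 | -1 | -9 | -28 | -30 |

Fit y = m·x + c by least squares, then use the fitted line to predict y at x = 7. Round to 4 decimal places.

MᵀM·[m, c]ᵀ = Mᵀy reads: 201·m + 17·c = -618;  17·m + 5·c = -56.
det = 201·5 − 17² = 716.
m = ((-618)·5 − 17·(-56))/716 = -1069/358; c = (201·(-56) − 17·(-618))/716 = -375/358.
At x = 7: ŷ = (-1069/358)·(7) + (-375/358)·(1) = -3929/179.

ŷ = -21.9497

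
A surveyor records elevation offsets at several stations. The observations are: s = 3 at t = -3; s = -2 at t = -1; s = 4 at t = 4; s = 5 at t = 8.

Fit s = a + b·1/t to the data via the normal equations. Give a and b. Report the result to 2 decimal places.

a = 3.75, b = 5.23

Sums needed: Σ1 = 4, Σ1/t = -23/24, Σ1/t·1/t = 685/576.
And Σs = 10, Σ1/t·s = 21/8.
So XᵀX·[a, b]ᵀ = Xᵀs: [[4, -23/24]; [-23/24, 685/576]]·[a, b]ᵀ = [10, 21/8]ᵀ.
Eliminating b: (685/576)·(row 1) − (-23/24)·(row 2) gives (737/192)·a = (685/576)·10 − (-23/24)·(21/8) = 8299/576, so a = 8299/2211.
Then b = ((21/8) − (-23/24)·(8299/2211))/(685/576) = 3856/737.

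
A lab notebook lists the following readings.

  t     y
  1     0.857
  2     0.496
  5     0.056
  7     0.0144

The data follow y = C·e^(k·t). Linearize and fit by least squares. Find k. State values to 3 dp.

k = -0.692

Let Y = ln y. Fitting Y = k·t + ln C by least squares:
AᵀA = [[79.0000, 15.0000]; [15.0000, 4]], rhs = [-45.6524, -7.9784]ᵀ  (here Σt = 15.0000, Σ(t)² = 79.0000, Σln y = -7.9784, Σt·ln y = -45.6524).
Δ = 79.0000·4 − (15.0000)² = 91.0000; k = (-45.6524·4 − 15.0000·-7.9784)/91.0000 = -0.69157, ln C = (79.0000·-7.9784 − 15.0000·-45.6524)/91.0000 = 0.59879.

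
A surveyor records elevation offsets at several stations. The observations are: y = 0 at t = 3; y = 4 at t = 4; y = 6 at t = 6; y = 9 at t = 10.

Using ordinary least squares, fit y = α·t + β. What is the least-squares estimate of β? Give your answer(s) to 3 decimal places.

Sums needed: Σt·t = 161, Σt = 23, Σ1 = 4.
And Σt·y = 142, Σy = 19.
So AᵀA·[α, β]ᵀ = Aᵀy: [[161, 23]; [23, 4]]·[α, β]ᵀ = [142, 19]ᵀ.
Δ = 161·4 − 23² = 115.
α = (142·4 − 23·19)/115 = 131/115; β = (161·19 − 23·142)/115 = -9/5.

β = -1.800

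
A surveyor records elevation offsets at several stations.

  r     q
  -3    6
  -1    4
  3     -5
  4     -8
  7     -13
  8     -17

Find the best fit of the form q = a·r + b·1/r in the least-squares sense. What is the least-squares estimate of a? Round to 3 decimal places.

a = -1.938

From the data, Σr·r = 148, Σr·1/r = 6, Σ1/r·1/r = 37277/28224.
And Σr·q = -296, Σ1/r·q = -2293/168.
So AᵀA·[a, b]ᵀ = Aᵀq: [[148, 6]; [6, 37277/28224]]·[a, b]ᵀ = [-296, -2293/168]ᵀ.
Determinant 148·(37277/28224) − 6² = 1125233/7056.
a = ((-296)·(37277/28224) − 6·(-2293/168))/(1125233/7056) = -2180662/1125233; b = (148·(-2293/168) − 6·(-296))/(1125233/7056) = -1721832/1125233.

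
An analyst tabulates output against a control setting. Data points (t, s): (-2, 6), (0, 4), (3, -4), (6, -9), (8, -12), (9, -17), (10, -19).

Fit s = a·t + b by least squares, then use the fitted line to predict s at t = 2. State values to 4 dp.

From the data, Σt·t = 294, Σt = 34, Σ1 = 7.
Moment sums: Σt·s = -517, Σs = -51.
Determinant 294·7 − 34² = 902.
a = ((-517)·7 − 34·(-51))/902 = -1885/902; b = (294·(-51) − 34·(-517))/902 = 1292/451.
At t = 2: ŝ = (-1885/902)·(2) + (1292/451)·(1) = -593/451.

ŝ = -1.3149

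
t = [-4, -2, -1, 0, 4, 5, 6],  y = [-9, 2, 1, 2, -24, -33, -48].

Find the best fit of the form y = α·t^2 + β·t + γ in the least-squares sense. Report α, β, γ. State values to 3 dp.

α = -1.072, β = -1.773, γ = 1.468

The normal equations are: 2450·α + 332·β + 98·γ = -3072;  332·α + 98·β + 8·γ = -518;  98·α + 8·β + 7·γ = -109.
Inverting the 3×3 Gram matrix, [α, β, γ]ᵀ = [-88933/82929, -1909/1077, 40577/27643]ᵀ.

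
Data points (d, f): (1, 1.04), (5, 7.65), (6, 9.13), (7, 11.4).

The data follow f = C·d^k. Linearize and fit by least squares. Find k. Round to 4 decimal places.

With ln fᵢ as the transformed response and ln dᵢ as the regressor:
Σln d = 5.3471, Σ(ln d)² = 9.5873, Σln f = 6.7191, Σln d·ln f = 11.9729.
Equations: 9.5873·k + 5.3471·ln C = 11.9729;  5.3471·k + 4·ln C = 6.7191.
Slope k = (n·Σln d·ln f − Σln d·Σln f)/(n·Σ(ln d)² − (Σln d)²) = (4·11.9729 − 5.3471·6.7191)/9.7575 = 1.22613; ln C = (Σln f − k·Σln d)/n = 0.04072.

k = 1.2261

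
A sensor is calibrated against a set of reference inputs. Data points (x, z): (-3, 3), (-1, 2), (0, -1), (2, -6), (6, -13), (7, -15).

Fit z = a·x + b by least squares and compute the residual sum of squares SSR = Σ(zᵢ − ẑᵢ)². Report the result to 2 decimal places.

Compute the Gram sums: Σx·x = 99, Σx = 11, Σ1 = 6.
Moment sums: Σx·z = -206, Σz = -30.
AᵀA·[a, b]ᵀ = Aᵀz becomes [[99, 11]; [11, 6]]·[a, b]ᵀ = [-206, -30]ᵀ.
Determinant 99·6 − 11² = 473.
a = ((-206)·6 − 11·(-30))/473 = -906/473; b = (99·(-30) − 11·(-206))/473 = -64/43.
Residuals: -595/473, 744/473, 21/43, -322/473, -9/473, -49/473; SSR = 2256/473.

SSR = 4.77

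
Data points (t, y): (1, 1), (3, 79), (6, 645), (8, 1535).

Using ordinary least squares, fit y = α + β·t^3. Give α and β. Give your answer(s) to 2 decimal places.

From the data, Σ1 = 4, Σt^3 = 756, Σt^3·t^3 = 309530.
And Σy = 2260, Σt^3·y = 927374.
Normal equations: [[4, 756]; [756, 309530]]·[α, β]ᵀ = [2260, 927374]ᵀ.
Determinant 4·309530 − 756² = 666584.
α = (2260·309530 − 756·927374)/666584 = -194618/83323; β = (4·927374 − 756·2260)/666584 = 250117/83323.

α = -2.34, β = 3.00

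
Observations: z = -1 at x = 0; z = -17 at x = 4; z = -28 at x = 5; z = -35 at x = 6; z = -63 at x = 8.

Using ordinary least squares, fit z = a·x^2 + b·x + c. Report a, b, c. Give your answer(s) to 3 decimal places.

Sums needed: Σx^2·x^2 = 6273, Σx^2·x = 917, Σx^2 = 141, Σx·x = 141, Σx = 23, Σ1 = 5.
And Σx^2·z = -6264, Σx·z = -922, Σz = -144.
AᵀA·[a, b, c]ᵀ = Aᵀz becomes [[6273, 917, 141]; [917, 141, 23]; [141, 23, 5]]·[a, b, c]ᵀ = [-6264, -922, -144]ᵀ.
Row-reducing yields a = -895/1001, b = -558/1001, c = -93/91.

a = -0.894, b = -0.557, c = -1.022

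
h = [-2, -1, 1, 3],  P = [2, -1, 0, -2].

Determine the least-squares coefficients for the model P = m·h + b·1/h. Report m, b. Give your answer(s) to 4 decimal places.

m = -0.9571, b = 1.3391

Normal-equation sums: Σh·h = 15, Σh·1/h = 4, Σ1/h·1/h = 85/36.
Moment sums: Σh·P = -9, Σ1/h·P = -2/3.
Determinant 15·(85/36) − 4² = 233/12.
m = ((-9)·(85/36) − 4·(-2/3))/(233/12) = -223/233; b = (15·(-2/3) − 4·(-9))/(233/12) = 312/233.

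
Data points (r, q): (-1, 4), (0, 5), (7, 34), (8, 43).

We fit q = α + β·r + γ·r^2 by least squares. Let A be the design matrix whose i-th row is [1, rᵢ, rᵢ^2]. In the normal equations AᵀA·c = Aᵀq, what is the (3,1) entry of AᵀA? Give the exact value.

114

Row 3 ↔ basis r^2, column 1 ↔ basis 1, so (AᵀA)_{3,1} = Σᵢ r^2 = (1)·(1) + (0)·(1) + (49)·(1) + (64)·(1) = 114.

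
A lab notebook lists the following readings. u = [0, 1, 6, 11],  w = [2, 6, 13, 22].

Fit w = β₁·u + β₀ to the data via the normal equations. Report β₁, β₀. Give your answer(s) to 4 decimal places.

Compute the Gram sums: Σu·u = 158, Σu = 18, Σ1 = 4.
For Mᵀw: Σu·w = 326, Σw = 43.
MᵀM·[β₁, β₀]ᵀ = Mᵀw becomes [[158, 18]; [18, 4]]·[β₁, β₀]ᵀ = [326, 43]ᵀ.
Eliminating β₀: 4·(row 1) − 18·(row 2) gives 308·β₁ = 4·326 − 18·43 = 530, so β₁ = 265/154.
Then β₀ = (43 − 18·(265/154))/4 = 463/154.

β₁ = 1.7208, β₀ = 3.0065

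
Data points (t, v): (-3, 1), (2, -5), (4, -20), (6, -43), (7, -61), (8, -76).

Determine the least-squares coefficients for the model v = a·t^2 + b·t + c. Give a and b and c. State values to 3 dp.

Compute the Gram sums: Σt^2·t^2 = 8146, Σt^2·t = 1116, Σt^2 = 178, Σt·t = 178, Σt = 24, Σ1 = 6.
Right-hand side: Σt^2·v = -9732, Σt·v = -1386, Σv = -204.
Normal equations: [[8146, 1116, 178]; [1116, 178, 24]; [178, 24, 6]]·[a, b, c]ᵀ = [-9732, -1386, -204]ᵀ.
Solving the 3×3 system (Gaussian elimination) gives a = -26805/26903, b = -54945/26903, c = 100293/26903.

a = -0.996, b = -2.042, c = 3.728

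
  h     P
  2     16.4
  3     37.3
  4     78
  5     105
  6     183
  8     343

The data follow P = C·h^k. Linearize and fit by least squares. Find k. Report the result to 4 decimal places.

Linearized form: ln P = k·ln h + ln C. From the 6 transformed points,
Σln h = 8.6587, Σ(ln h)² = 13.7340, Σln P = 26.4742, Σln h·ln P = 40.9181.
Normal system: [[13.7340, 8.6587]; [8.6587, 6]]·[k, ln C]ᵀ = [40.9181, 26.4742]ᵀ.
Solving (det = 7.4309): k = 2.19044, ln C = 1.25131.

k = 2.1904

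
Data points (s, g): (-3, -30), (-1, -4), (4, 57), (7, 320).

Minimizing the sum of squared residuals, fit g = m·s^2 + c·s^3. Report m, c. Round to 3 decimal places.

Entries of MᵀM: Σs^2·s^2 = 2739, Σs^2·s^3 = 17587, Σs^3·s^3 = 122475.
For Mᵀg: Σs^2·g = 16318, Σs^3·g = 114222.
MᵀM·[m, c]ᵀ = Mᵀg becomes [[2739, 17587]; [17587, 122475]]·[m, c]ᵀ = [16318, 114222]ᵀ.
Determinant 2739·122475 − 17587² = 26156456.
m = (16318·122475 − 17587·114222)/26156456 = -1284408/3269557; c = (2739·114222 − 17587·16318)/26156456 = 3233674/3269557.

m = -0.393, c = 0.989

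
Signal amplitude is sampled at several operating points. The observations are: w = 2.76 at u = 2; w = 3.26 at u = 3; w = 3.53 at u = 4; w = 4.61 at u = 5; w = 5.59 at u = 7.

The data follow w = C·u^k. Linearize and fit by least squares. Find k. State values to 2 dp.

k = 0.57

With ln wᵢ as the transformed response and ln uᵢ as the regressor:
Over the data: Σln u = 6.7334, Σ(ln u)² = 9.9861, Σln w = 6.7075, Σln u·ln w = 9.5590.
Normal system: [[9.9861, 6.7334]; [6.7334, 5]]·[k, ln C]ᵀ = [9.5590, 6.7075]ᵀ.
Δ = 9.9861·5 − (6.7334)² = 4.5917; k = (9.5590·5 − 6.7334·6.7075)/4.5917 = 0.57294, ln C = (9.9861·6.7075 − 6.7334·9.5590)/4.5917 = 0.56993.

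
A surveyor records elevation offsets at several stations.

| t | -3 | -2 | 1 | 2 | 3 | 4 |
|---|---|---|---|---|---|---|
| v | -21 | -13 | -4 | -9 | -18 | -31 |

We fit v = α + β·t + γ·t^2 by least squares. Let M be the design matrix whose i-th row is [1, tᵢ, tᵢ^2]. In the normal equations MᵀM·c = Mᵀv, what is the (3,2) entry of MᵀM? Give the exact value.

Row 3 ↔ basis t^2, column 2 ↔ basis t, so (MᵀM)_{3,2} = Σᵢ (t^2)·(t) = (9)·(-3) + (4)·(-2) + (1)·(1) + (4)·(2) + (9)·(3) + (16)·(4) = 65.

65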